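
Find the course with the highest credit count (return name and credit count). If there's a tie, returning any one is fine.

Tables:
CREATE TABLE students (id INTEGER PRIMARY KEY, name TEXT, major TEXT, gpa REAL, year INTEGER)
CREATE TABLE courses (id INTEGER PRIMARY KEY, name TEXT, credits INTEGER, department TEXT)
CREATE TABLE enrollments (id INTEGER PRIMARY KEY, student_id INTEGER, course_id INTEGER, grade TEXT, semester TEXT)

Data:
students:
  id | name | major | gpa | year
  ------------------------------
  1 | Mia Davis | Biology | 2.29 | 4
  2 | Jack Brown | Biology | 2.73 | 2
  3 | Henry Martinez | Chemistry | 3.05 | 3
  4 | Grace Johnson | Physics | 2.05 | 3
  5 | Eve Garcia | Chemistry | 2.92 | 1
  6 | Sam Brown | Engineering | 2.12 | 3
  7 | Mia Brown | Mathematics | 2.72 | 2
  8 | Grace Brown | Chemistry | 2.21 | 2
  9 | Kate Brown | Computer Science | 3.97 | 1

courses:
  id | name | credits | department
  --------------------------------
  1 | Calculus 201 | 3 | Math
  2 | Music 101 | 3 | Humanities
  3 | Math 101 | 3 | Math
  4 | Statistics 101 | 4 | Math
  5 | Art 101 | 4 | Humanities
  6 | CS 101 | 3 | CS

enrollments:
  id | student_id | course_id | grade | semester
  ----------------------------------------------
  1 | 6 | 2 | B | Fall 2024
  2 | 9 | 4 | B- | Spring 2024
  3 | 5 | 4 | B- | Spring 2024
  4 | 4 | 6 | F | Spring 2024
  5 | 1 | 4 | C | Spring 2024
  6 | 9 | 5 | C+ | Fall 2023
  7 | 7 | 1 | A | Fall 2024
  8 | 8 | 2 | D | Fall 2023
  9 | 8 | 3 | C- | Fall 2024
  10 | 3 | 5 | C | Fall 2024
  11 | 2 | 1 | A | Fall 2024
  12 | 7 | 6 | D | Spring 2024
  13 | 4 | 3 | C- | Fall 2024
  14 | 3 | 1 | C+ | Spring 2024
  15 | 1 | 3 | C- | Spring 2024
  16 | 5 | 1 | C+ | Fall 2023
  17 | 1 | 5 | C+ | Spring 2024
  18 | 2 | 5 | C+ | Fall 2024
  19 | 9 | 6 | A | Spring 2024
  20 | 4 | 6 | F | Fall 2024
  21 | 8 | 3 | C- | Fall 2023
SELECT name, credits FROM courses ORDER BY credits DESC LIMIT 1

Execution result:
name | credits
Statistics 101 | 4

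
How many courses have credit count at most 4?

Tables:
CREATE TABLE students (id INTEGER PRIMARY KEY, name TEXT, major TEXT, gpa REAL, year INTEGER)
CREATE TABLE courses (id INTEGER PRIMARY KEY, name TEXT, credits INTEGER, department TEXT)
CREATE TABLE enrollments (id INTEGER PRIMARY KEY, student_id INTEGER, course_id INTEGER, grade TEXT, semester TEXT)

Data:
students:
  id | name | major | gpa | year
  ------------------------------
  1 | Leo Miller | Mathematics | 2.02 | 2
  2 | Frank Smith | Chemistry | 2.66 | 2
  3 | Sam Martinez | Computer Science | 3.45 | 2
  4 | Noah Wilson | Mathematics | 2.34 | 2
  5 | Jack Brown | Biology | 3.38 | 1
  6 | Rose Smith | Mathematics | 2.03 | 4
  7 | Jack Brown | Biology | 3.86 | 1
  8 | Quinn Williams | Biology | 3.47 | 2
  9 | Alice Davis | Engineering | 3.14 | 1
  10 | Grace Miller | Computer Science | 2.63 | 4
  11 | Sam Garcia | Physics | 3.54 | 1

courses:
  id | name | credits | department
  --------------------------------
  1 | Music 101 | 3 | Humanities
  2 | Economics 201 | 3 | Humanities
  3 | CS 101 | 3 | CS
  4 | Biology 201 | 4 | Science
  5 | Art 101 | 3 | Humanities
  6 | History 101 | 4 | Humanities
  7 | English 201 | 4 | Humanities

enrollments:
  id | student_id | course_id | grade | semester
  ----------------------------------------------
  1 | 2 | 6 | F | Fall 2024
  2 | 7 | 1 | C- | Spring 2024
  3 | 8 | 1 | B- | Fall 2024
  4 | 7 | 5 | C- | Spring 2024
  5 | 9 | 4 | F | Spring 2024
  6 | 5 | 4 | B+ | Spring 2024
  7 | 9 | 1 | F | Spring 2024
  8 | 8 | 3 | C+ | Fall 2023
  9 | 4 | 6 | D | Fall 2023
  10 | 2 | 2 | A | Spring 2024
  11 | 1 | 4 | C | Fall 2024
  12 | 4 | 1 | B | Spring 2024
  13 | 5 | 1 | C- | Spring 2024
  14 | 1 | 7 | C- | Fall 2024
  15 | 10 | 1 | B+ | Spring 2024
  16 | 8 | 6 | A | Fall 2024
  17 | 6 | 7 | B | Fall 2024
SELECT COUNT(*) FROM courses WHERE credits <= 4

Execution result:
7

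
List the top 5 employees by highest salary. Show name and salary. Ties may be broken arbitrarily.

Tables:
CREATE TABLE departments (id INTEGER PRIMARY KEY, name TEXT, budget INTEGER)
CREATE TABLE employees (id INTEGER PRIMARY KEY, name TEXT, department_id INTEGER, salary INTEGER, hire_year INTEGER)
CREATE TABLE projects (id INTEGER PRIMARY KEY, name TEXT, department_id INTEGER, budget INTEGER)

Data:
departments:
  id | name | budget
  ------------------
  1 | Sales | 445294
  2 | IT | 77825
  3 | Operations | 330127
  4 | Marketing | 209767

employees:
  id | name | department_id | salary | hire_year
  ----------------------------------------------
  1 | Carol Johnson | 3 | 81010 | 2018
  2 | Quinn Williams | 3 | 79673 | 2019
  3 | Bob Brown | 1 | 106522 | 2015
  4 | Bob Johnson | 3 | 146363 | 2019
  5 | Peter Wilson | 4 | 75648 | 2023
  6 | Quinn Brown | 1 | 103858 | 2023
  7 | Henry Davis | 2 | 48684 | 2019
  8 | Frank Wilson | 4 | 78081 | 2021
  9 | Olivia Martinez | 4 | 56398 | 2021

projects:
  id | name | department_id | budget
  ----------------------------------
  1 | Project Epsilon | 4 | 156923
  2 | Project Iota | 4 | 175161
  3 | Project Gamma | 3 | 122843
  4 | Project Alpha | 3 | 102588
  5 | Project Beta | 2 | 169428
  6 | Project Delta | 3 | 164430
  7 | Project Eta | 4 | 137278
SELECT name, salary FROM employees ORDER BY salary DESC LIMIT 5

Execution result:
name | salary
Bob Johnson | 146363
Bob Brown | 106522
Quinn Brown | 103858
Carol Johnson | 81010
Quinn Williams | 79673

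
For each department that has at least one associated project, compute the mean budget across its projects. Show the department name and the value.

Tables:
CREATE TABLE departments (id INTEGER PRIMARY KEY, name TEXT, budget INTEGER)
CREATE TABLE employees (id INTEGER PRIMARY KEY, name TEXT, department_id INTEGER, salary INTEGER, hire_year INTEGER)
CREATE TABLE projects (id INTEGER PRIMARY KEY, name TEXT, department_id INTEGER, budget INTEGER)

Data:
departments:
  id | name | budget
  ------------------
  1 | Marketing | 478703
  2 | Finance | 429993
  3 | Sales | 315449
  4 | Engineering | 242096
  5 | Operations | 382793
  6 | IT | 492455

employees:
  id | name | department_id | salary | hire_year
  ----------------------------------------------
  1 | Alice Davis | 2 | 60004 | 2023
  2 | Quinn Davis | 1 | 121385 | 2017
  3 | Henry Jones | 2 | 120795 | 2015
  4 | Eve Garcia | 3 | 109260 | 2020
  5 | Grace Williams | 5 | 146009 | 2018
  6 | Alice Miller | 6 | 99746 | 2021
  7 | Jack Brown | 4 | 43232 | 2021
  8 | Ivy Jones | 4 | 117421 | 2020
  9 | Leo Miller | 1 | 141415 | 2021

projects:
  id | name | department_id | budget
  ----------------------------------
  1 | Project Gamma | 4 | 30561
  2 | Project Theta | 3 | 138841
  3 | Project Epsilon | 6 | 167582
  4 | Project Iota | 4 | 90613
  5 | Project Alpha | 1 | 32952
SELECT p.name, AVG(c.budget) AS avg_budget FROM projects c JOIN departments p ON c.department_id = p.id GROUP BY p.id, p.name

Execution result:
name | avg_budget
Marketing | 32952.00
Sales | 138841.00
Engineering | 60587.00
IT | 167582.00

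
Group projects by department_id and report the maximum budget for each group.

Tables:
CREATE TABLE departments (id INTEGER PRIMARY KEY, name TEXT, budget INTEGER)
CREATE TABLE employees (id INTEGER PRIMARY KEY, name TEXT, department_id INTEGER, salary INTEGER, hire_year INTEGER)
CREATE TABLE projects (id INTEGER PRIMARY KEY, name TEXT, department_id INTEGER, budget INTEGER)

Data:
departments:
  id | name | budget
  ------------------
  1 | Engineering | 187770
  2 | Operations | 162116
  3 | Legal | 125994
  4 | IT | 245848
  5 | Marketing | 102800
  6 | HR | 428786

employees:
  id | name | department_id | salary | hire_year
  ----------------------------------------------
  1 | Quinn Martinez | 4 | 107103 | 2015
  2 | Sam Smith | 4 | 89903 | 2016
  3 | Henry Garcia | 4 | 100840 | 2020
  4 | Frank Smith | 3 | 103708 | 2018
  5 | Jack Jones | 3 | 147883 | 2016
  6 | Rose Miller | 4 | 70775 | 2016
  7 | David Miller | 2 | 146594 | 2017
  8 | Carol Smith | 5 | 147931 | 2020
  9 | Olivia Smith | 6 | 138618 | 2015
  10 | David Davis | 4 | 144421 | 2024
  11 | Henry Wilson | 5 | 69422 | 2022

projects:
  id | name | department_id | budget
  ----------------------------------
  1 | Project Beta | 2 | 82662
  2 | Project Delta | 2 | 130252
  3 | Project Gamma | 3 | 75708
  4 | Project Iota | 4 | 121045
SELECT department_id, MAX(budget) AS max_budget FROM projects GROUP BY department_id

Execution result:
department_id | max_budget
2 | 130252
3 | 75708
4 | 121045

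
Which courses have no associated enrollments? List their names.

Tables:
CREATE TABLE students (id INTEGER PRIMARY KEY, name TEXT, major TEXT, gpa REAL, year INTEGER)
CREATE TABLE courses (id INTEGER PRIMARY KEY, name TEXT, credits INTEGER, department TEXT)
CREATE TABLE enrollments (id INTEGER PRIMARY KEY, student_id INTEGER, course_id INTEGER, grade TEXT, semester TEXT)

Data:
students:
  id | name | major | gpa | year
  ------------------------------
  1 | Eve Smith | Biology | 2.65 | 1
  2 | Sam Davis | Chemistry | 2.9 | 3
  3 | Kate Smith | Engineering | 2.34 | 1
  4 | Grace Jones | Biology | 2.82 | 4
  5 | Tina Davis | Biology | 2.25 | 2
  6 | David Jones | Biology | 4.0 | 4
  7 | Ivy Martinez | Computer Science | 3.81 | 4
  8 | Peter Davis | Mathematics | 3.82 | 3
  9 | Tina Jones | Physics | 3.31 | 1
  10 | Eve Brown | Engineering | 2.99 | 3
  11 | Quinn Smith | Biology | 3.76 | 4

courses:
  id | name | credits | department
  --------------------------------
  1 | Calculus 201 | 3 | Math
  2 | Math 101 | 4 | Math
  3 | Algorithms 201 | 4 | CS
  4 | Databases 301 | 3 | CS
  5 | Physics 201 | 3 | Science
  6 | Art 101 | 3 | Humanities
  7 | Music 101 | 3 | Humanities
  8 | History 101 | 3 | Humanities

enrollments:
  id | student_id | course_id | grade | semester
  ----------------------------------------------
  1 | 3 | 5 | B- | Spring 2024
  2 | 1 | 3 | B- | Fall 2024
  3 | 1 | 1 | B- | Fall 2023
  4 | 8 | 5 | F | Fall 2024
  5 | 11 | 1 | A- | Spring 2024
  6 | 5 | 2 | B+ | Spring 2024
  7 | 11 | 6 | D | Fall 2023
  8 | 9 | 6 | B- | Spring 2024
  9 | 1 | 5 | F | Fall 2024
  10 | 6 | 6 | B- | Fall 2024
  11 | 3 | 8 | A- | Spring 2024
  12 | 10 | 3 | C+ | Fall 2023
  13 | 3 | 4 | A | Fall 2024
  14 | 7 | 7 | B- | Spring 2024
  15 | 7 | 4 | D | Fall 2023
SELECT p.name FROM courses p LEFT JOIN enrollments c ON c.course_id = p.id WHERE c.id IS NULL

Execution result:
(no rows)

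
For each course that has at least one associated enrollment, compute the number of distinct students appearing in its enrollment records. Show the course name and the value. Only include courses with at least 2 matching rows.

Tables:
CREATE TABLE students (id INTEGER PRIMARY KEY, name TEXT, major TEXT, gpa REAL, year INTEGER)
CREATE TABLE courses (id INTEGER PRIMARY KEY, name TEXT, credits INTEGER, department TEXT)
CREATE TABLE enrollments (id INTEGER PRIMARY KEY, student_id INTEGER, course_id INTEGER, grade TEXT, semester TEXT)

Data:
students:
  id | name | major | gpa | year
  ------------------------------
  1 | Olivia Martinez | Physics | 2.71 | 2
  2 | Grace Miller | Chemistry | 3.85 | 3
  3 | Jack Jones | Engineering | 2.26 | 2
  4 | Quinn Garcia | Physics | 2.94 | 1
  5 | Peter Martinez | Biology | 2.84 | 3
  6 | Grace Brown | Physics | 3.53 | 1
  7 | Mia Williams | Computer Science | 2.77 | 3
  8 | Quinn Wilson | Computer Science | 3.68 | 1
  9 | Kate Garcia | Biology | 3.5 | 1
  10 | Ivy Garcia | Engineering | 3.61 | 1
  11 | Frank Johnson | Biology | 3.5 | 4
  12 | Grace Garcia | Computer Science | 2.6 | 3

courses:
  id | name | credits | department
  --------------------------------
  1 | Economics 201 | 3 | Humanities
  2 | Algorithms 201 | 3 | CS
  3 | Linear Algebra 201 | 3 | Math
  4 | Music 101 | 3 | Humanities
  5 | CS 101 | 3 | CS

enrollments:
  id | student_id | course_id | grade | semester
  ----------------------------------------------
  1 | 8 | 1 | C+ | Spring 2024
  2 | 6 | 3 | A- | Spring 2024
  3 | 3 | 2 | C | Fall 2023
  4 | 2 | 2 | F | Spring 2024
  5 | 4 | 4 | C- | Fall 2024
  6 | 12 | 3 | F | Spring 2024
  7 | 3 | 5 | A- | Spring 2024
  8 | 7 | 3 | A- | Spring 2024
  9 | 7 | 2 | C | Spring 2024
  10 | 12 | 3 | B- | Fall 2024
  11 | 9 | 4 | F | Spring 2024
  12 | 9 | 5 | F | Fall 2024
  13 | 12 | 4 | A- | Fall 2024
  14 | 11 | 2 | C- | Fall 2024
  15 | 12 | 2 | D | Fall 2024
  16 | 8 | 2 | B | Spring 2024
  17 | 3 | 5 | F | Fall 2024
SELECT p.name, COUNT(DISTINCT c.student_id) AS distinct_student_count FROM enrollments c JOIN courses p ON c.course_id = p.id GROUP BY p.id, p.name HAVING COUNT(*) >= 2

Execution result:
name | distinct_student_count
Algorithms 201 | 6
Linear Algebra 201 | 3
Music 101 | 3
CS 101 | 2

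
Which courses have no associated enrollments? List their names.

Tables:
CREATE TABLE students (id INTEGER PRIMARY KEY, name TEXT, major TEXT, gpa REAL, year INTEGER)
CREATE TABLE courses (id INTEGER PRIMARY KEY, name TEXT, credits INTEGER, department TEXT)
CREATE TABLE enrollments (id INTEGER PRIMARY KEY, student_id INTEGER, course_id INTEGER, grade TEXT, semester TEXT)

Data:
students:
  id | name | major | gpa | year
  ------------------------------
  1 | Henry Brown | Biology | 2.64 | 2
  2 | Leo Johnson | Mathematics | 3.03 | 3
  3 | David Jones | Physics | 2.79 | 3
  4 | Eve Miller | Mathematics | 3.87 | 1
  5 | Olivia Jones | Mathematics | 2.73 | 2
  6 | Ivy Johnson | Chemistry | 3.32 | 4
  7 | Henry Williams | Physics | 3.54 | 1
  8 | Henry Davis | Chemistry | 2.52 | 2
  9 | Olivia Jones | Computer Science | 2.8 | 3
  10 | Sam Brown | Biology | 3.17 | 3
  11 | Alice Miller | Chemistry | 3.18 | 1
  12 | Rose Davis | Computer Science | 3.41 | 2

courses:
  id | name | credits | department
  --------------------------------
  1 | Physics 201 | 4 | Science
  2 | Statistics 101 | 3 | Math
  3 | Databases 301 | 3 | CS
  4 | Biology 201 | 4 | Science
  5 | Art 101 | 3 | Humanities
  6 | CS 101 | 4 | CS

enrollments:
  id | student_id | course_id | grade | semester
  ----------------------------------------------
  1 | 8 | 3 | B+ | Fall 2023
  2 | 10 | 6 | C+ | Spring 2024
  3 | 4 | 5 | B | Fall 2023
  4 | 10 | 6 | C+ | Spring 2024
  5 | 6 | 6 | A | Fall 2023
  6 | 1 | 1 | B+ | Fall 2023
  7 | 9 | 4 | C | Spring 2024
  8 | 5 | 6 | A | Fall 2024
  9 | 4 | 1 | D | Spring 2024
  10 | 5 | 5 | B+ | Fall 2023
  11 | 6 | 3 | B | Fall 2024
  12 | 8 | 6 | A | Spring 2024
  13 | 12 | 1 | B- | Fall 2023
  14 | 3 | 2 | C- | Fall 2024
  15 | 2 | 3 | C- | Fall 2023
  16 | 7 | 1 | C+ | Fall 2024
SELECT p.name FROM courses p LEFT JOIN enrollments c ON c.course_id = p.id WHERE c.id IS NULL

Execution result:
(no rows)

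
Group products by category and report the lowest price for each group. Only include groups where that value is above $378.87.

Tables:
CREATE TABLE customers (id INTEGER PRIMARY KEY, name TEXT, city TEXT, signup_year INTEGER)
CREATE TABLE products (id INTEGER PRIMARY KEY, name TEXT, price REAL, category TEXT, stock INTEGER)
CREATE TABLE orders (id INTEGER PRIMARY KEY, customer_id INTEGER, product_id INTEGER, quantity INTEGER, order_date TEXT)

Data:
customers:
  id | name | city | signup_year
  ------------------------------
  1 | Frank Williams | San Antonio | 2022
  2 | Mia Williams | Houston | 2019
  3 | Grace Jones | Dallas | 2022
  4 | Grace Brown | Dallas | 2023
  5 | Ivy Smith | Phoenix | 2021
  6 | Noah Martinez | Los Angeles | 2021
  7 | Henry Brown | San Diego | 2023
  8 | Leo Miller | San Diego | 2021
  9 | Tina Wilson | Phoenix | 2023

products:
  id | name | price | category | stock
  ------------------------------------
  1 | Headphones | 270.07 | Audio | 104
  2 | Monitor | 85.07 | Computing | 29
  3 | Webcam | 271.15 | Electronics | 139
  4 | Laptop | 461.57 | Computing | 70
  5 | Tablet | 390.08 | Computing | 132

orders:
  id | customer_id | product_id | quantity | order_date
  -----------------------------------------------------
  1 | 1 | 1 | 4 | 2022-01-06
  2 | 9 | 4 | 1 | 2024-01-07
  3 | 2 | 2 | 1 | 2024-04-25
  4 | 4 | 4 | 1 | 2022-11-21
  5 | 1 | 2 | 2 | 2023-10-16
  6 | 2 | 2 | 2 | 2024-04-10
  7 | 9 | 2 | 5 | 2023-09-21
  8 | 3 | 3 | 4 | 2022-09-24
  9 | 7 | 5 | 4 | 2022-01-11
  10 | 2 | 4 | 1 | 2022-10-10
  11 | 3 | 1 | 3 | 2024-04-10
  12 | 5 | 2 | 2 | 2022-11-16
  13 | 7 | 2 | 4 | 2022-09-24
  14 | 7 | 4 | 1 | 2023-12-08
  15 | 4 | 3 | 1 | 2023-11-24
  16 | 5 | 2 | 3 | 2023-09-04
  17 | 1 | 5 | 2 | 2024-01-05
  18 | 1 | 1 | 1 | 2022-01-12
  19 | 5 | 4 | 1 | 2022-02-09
SELECT category, MIN(price) AS min_price FROM products GROUP BY category HAVING MIN(price) > 378.87

Execution result:
(no rows)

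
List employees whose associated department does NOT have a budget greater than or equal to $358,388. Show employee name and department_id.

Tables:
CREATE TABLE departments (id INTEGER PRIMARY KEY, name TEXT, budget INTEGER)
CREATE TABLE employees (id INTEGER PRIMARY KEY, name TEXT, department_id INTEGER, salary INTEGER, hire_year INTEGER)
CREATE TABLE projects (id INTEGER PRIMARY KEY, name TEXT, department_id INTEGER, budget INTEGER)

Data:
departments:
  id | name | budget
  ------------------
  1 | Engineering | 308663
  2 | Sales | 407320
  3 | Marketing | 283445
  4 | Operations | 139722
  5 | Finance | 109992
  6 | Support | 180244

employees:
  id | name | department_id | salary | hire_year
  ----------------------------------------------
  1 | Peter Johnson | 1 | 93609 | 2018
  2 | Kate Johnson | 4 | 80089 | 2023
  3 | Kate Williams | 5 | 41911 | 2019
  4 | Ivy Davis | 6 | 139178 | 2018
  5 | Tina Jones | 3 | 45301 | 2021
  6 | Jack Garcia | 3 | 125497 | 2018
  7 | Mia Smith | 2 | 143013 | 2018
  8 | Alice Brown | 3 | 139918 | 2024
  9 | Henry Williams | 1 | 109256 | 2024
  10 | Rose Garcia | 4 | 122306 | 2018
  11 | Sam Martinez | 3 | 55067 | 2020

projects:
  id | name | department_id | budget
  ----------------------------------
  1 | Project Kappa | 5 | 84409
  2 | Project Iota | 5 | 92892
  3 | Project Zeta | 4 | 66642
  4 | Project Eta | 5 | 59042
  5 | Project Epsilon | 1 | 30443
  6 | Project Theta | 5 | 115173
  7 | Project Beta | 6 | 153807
SELECT name, department_id FROM employees WHERE department_id NOT IN (SELECT id FROM departments WHERE budget >= 358388)

Execution result:
name | department_id
Peter Johnson | 1
Kate Johnson | 4
Kate Williams | 5
Ivy Davis | 6
Tina Jones | 3
Jack Garcia | 3
Alice Brown | 3
Henry Williams | 1
Rose Garcia | 4
Sam Martinez | 3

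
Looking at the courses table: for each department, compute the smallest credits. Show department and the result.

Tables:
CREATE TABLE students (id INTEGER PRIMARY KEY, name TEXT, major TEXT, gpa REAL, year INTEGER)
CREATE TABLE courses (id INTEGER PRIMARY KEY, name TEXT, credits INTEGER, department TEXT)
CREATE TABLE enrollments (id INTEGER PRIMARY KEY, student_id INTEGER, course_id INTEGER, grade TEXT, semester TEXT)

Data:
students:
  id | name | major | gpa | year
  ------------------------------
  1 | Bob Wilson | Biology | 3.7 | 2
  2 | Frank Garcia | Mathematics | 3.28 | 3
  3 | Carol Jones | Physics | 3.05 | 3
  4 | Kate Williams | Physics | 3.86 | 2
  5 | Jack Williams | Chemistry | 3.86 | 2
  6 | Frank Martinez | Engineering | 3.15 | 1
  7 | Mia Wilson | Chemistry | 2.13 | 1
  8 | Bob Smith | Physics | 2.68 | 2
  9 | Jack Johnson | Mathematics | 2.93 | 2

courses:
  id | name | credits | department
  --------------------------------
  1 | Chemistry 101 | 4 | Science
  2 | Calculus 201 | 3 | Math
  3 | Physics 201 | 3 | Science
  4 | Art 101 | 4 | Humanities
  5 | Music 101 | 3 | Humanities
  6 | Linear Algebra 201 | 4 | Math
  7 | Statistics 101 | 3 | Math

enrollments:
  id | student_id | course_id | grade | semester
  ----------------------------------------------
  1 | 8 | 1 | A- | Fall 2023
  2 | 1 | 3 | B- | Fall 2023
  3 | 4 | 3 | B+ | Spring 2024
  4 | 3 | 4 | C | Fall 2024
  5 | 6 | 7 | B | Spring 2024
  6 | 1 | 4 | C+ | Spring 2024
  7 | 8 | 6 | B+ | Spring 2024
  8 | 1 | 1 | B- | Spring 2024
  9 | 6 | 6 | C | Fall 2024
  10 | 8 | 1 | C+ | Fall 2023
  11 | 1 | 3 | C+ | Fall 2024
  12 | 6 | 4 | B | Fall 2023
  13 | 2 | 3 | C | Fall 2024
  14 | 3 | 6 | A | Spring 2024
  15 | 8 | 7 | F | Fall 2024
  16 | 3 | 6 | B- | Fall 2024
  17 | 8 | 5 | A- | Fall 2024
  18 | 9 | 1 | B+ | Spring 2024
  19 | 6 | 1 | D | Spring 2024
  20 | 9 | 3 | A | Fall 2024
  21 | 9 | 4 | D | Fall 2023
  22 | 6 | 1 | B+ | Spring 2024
SELECT department, MIN(credits) AS min_credits FROM courses GROUP BY department

Execution result:
department | min_credits
Humanities | 3
Math | 3
Science | 3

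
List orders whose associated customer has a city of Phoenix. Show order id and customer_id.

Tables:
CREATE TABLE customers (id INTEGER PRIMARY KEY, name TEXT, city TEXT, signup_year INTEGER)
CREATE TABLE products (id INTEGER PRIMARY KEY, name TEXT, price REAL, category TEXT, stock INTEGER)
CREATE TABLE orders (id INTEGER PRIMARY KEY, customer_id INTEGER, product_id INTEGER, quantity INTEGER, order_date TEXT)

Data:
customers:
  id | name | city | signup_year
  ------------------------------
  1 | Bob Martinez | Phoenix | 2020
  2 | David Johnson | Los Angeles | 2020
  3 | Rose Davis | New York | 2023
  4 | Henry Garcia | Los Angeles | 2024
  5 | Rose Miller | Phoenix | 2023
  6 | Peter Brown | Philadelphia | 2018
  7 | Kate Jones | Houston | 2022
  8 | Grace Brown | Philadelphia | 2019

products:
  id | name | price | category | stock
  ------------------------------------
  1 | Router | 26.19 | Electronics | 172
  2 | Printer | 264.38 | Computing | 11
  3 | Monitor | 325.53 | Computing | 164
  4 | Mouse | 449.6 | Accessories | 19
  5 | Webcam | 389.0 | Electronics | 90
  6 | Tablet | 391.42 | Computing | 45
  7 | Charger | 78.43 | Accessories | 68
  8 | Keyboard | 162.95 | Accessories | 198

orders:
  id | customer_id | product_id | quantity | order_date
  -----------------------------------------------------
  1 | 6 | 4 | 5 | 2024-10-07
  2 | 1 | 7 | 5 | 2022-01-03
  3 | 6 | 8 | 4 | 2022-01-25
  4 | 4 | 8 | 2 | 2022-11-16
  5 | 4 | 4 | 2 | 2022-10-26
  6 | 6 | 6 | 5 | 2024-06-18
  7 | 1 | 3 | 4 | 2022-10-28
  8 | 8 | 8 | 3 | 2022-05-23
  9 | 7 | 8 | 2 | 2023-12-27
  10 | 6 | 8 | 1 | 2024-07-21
SELECT id, customer_id FROM orders WHERE customer_id IN (SELECT id FROM customers WHERE city = 'Phoenix')

Execution result:
id | customer_id
2 | 1
7 | 1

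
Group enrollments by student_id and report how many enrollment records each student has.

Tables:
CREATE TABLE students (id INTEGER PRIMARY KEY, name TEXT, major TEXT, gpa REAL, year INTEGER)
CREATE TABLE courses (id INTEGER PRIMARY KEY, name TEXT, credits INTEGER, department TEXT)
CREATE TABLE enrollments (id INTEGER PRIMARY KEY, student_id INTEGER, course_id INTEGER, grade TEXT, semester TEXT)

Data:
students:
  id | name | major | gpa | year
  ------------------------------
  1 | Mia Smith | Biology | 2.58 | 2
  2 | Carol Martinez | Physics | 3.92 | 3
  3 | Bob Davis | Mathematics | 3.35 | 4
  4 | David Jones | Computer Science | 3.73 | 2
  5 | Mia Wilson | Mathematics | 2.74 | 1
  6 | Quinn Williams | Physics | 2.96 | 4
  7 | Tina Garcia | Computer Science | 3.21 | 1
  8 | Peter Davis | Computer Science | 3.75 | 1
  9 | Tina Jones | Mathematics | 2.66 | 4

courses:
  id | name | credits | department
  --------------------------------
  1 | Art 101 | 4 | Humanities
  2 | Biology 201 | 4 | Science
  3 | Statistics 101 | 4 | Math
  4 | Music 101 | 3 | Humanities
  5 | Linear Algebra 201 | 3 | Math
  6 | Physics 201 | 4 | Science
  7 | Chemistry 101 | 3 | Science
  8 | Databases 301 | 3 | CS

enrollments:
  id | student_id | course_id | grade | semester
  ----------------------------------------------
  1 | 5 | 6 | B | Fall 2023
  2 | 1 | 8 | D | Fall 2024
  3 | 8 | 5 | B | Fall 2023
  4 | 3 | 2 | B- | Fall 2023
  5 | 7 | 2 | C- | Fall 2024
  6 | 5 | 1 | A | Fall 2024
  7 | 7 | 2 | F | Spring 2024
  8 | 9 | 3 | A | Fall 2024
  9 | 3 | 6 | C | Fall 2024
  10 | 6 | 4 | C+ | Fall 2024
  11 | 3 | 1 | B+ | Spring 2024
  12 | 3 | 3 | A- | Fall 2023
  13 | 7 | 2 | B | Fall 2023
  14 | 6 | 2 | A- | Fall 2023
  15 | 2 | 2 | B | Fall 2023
SELECT student_id, COUNT(*) AS enrollment_count FROM enrollments GROUP BY student_id

Execution result:
student_id | enrollment_count
1 | 1
2 | 1
3 | 4
5 | 2
6 | 2
7 | 3
8 | 1
9 | 1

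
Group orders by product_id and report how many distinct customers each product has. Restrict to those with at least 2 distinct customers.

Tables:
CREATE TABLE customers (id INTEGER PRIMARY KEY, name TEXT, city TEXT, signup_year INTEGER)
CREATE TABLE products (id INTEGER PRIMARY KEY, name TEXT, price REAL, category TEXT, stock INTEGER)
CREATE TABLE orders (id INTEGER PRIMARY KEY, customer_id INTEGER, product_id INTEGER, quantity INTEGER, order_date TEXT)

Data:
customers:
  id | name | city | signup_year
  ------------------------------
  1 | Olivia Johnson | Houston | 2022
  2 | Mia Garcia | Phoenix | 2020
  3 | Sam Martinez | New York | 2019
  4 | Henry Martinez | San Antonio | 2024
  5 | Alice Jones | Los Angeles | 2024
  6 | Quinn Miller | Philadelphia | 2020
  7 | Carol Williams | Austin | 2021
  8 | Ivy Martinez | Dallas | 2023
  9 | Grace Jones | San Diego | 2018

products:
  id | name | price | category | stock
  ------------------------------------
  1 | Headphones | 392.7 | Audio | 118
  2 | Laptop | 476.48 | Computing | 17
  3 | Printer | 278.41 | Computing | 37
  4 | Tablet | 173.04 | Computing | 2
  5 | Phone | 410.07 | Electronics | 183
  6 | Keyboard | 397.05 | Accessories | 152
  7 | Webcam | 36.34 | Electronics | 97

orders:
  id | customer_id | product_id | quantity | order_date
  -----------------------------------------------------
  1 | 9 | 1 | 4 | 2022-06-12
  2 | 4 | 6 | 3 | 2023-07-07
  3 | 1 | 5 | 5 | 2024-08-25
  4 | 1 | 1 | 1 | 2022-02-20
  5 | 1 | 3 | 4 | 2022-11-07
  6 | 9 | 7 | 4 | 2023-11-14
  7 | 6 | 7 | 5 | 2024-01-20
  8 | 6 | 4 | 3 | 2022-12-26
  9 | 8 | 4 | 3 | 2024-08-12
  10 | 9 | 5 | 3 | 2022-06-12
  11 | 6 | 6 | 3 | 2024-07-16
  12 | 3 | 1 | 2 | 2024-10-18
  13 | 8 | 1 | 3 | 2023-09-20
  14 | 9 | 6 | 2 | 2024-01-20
SELECT product_id, COUNT(DISTINCT customer_id) AS distinct_customer_count FROM orders GROUP BY product_id HAVING COUNT(DISTINCT customer_id) >= 2

Execution result:
product_id | distinct_customer_count
1 | 4
4 | 2
5 | 2
6 | 3
7 | 2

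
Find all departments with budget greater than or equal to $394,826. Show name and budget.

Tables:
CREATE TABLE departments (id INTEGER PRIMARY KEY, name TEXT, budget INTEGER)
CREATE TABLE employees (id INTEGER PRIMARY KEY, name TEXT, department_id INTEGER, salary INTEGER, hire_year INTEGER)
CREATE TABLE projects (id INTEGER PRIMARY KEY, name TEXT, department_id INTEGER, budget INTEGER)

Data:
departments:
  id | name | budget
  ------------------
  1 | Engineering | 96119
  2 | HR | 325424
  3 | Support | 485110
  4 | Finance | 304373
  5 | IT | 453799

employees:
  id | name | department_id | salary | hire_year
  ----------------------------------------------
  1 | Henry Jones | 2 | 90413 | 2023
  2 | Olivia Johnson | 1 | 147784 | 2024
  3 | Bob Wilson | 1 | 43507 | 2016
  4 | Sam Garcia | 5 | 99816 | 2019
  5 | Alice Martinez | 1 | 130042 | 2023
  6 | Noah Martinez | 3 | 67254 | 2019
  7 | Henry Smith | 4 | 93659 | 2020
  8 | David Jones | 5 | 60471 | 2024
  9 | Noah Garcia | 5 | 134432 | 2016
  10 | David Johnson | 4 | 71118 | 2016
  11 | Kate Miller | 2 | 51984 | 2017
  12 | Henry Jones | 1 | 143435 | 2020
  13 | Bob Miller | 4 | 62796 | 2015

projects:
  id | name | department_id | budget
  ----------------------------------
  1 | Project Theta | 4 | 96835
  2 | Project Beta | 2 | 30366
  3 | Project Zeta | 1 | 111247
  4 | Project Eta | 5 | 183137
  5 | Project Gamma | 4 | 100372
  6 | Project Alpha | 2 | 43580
SELECT name, budget FROM departments WHERE budget >= 394826

Execution result:
name | budget
Support | 485110
IT | 453799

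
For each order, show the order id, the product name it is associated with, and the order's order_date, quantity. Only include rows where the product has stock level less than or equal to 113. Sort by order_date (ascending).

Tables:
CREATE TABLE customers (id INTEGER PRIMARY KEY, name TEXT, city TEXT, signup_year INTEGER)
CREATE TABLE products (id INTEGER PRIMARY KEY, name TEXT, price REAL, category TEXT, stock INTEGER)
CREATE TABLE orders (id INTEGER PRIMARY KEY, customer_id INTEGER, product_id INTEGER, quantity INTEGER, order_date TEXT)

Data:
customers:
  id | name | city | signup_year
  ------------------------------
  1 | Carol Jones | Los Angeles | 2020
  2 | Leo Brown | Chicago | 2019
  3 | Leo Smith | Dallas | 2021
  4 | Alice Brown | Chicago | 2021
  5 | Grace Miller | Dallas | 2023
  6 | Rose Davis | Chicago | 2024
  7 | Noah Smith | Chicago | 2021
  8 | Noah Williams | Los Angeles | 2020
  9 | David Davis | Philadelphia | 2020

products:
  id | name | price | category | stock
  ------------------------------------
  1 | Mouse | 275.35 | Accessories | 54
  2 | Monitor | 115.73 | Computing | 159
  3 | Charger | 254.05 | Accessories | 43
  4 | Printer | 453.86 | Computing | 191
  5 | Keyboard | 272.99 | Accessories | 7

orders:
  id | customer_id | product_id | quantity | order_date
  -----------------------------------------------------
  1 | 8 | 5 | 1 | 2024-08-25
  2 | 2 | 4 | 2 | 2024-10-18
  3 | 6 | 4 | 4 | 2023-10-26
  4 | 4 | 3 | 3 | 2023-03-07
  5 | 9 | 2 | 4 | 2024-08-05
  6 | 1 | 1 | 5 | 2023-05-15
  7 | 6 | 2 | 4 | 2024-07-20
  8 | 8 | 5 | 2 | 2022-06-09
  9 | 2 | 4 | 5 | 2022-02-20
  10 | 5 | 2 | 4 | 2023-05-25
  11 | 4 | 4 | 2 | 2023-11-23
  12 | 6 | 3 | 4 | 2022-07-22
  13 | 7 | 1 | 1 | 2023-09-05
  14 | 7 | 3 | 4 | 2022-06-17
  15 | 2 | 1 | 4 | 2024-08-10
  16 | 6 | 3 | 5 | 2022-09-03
SELECT c.id, p.name AS product, c.order_date, c.quantity FROM orders c JOIN products p ON c.product_id = p.id WHERE p.stock <= 113 ORDER BY c.order_date ASC

Execution result:
id | product | order_date | quantity
8 | Keyboard | 2022-06-09 | 2
14 | Charger | 2022-06-17 | 4
12 | Charger | 2022-07-22 | 4
16 | Charger | 2022-09-03 | 5
4 | Charger | 2023-03-07 | 3
6 | Mouse | 2023-05-15 | 5
13 | Mouse | 2023-09-05 | 1
15 | Mouse | 2024-08-10 | 4
1 | Keyboard | 2024-08-25 | 1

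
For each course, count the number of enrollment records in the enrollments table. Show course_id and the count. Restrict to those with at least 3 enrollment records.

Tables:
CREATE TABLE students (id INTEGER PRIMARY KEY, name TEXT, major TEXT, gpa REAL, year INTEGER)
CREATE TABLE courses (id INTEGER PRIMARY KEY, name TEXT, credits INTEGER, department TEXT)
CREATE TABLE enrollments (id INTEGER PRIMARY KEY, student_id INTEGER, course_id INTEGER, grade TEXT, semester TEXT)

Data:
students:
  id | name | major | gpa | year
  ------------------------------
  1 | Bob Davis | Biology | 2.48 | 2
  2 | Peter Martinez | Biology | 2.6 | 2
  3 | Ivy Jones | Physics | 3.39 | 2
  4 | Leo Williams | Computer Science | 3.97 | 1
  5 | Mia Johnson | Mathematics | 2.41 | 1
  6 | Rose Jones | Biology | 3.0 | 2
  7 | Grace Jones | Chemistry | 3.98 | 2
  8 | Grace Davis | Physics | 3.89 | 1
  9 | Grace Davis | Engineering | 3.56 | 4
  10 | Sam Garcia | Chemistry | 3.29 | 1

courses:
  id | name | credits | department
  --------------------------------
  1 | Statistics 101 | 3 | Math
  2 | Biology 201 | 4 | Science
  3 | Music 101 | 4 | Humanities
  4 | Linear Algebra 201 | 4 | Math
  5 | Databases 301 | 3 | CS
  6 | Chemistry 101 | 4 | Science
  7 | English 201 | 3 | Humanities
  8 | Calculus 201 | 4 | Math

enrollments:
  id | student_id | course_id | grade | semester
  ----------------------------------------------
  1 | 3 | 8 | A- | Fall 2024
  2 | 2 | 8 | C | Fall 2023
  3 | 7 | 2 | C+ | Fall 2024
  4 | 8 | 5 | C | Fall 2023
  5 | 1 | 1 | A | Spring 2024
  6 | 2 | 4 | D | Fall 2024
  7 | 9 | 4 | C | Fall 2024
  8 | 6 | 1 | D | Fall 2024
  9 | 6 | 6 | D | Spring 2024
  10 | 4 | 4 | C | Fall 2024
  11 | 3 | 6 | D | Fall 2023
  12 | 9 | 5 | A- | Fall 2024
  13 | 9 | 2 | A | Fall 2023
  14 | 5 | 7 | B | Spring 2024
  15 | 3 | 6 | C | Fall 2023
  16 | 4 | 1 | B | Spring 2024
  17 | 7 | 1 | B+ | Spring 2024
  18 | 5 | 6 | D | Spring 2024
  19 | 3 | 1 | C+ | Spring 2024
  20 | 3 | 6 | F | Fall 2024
SELECT course_id, COUNT(*) AS enrollment_count FROM enrollments GROUP BY course_id HAVING COUNT(*) >= 3

Execution result:
course_id | enrollment_count
1 | 5
4 | 3
6 | 5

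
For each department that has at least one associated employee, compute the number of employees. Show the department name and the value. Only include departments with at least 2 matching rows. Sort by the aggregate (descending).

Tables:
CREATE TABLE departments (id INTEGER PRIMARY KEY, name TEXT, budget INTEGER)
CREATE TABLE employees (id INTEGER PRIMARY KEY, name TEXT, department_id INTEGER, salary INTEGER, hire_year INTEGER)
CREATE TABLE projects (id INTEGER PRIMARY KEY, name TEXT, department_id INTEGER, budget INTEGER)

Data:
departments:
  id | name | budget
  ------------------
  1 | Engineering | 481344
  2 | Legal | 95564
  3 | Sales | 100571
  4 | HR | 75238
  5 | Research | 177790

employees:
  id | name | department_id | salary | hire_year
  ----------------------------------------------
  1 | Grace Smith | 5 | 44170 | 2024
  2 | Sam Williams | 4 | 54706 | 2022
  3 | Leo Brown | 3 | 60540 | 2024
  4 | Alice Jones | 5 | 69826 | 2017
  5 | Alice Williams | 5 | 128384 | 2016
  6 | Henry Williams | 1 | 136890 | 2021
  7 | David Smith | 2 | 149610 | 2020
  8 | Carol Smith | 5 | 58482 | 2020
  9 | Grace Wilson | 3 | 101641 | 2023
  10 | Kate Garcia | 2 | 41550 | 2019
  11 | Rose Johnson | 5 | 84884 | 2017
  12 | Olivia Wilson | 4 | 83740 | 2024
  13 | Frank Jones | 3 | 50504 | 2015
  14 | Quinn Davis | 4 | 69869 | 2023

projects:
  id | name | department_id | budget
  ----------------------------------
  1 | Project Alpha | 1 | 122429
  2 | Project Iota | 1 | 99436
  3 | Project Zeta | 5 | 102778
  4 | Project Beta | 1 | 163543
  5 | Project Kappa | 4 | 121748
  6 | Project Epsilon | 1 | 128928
SELECT p.name, COUNT(*) AS n FROM employees c JOIN departments p ON c.department_id = p.id GROUP BY p.id, p.name HAVING COUNT(*) >= 2 ORDER BY n DESC

Execution result:
name | n
Research | 5
Sales | 3
HR | 3
Legal | 2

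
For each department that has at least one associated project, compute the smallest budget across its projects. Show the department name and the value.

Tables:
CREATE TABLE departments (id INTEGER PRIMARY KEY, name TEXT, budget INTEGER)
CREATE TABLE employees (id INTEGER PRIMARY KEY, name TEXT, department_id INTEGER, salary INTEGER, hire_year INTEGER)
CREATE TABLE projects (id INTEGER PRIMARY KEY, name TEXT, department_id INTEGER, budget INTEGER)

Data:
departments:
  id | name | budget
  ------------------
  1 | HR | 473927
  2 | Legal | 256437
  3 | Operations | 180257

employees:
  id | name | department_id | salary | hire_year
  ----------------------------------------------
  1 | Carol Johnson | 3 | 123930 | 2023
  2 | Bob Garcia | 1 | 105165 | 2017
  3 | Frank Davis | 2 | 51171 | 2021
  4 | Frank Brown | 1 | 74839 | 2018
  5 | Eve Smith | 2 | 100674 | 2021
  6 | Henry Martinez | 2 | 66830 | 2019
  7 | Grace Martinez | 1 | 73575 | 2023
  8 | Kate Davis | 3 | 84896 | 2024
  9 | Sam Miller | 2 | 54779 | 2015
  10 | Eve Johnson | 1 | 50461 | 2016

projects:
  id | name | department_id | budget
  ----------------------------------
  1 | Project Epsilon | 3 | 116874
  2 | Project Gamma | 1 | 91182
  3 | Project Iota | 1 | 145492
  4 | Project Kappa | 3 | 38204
SELECT p.name, MIN(c.budget) AS min_budget FROM projects c JOIN departments p ON c.department_id = p.id GROUP BY p.id, p.name

Execution result:
name | min_budget
HR | 91182
Operations | 38204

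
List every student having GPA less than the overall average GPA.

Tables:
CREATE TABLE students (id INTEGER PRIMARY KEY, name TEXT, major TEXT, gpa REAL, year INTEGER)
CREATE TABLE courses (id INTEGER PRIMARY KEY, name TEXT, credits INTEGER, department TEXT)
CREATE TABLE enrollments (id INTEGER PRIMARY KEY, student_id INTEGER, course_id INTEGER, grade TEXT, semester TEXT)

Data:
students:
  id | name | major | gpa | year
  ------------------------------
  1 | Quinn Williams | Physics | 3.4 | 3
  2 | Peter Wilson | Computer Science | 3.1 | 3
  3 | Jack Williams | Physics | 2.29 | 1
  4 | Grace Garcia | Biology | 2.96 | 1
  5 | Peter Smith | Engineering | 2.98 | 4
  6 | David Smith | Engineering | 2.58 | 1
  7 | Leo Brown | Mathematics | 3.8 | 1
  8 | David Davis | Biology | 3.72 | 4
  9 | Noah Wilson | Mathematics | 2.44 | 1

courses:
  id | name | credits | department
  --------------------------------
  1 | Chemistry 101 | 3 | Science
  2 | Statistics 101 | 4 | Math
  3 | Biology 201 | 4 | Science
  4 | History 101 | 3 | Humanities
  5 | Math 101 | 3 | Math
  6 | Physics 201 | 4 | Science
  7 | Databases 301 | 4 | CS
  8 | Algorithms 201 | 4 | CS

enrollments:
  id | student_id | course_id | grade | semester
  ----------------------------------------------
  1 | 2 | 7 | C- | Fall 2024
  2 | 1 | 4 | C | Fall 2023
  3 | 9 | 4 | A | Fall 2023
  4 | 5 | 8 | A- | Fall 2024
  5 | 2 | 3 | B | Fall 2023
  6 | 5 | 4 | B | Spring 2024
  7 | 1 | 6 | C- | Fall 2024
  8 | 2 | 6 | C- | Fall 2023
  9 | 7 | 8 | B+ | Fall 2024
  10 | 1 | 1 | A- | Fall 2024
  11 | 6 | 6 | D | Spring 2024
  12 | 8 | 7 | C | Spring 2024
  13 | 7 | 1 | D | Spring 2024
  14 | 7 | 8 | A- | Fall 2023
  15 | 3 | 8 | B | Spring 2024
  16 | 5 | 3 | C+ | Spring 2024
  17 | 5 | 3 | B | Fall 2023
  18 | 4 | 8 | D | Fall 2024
SELECT name, gpa FROM students WHERE gpa < (SELECT AVG(gpa) FROM students)

Execution result:
name | gpa
Jack Williams | 2.29
Grace Garcia | 2.96
Peter Smith | 2.98
David Smith | 2.58
Noah Wilson | 2.44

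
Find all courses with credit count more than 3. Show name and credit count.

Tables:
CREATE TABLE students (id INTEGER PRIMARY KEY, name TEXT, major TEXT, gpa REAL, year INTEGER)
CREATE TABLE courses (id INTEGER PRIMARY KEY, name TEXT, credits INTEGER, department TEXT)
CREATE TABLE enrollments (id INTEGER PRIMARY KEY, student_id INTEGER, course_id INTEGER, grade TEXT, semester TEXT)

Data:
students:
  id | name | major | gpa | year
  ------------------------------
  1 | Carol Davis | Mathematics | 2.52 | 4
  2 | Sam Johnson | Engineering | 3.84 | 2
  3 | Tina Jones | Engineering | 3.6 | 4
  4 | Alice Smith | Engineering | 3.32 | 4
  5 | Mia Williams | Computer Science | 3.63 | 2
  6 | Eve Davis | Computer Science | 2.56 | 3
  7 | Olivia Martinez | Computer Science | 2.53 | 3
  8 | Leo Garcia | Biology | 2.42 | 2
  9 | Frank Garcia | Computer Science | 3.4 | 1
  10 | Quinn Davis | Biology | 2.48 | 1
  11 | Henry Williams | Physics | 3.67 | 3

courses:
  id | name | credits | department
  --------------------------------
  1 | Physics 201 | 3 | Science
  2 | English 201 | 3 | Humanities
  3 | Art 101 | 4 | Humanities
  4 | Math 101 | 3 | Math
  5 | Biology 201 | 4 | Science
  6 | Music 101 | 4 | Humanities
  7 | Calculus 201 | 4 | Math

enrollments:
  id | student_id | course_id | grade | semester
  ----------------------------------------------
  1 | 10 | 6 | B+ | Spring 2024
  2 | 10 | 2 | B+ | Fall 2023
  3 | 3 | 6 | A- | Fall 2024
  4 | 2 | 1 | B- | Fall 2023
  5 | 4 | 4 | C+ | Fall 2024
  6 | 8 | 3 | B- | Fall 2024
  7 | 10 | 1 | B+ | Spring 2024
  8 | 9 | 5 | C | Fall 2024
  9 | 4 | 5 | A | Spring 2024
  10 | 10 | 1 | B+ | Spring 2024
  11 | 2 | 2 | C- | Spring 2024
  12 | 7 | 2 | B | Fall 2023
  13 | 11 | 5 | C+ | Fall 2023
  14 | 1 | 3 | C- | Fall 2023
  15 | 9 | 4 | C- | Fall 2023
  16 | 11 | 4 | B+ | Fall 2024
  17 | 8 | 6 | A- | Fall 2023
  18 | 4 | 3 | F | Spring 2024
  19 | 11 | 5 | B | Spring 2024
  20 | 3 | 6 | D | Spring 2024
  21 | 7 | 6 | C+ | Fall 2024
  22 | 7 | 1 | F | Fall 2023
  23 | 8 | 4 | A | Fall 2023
SELECT name, credits FROM courses WHERE credits > 3

Execution result:
name | credits
Art 101 | 4
Biology 201 | 4
Music 101 | 4
Calculus 201 | 4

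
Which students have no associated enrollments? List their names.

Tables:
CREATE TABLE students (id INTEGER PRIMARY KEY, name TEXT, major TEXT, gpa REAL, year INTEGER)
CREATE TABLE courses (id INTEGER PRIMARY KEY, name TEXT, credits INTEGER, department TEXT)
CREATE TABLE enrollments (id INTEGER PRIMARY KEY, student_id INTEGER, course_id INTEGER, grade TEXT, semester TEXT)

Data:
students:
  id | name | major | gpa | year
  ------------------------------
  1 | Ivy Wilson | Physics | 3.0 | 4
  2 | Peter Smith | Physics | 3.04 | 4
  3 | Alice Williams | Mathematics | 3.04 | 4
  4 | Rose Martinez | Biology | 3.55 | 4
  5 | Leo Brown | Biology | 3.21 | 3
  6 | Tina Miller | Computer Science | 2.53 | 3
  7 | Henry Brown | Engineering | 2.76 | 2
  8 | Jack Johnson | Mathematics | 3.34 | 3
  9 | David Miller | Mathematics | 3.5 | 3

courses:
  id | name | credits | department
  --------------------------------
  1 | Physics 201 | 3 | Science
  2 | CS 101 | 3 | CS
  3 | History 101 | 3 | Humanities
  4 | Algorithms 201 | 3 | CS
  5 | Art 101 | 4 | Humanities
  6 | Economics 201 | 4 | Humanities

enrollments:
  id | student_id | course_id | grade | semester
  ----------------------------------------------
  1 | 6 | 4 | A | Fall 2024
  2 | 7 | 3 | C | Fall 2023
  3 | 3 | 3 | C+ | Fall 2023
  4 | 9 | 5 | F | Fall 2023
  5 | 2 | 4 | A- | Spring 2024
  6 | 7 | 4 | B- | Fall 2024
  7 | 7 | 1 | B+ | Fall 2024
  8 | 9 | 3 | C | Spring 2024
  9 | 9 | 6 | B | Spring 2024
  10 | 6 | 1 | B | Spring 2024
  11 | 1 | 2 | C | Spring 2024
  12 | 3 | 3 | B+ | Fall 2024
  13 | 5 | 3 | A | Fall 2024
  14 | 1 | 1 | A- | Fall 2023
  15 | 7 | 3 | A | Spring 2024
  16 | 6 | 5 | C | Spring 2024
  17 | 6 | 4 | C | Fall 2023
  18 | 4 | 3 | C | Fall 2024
SELECT p.name FROM students p LEFT JOIN enrollments c ON c.student_id = p.id WHERE c.id IS NULL

Execution result:
Jack Johnson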